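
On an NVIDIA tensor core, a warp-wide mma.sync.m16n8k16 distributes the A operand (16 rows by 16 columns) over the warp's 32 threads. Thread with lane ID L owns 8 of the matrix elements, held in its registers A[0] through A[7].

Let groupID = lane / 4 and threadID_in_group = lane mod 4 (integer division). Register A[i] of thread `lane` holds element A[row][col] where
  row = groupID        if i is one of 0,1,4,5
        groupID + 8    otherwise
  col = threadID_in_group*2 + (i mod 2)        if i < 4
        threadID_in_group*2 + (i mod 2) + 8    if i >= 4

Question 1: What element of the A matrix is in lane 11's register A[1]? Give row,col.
2,7

lane 11⇒11/4=2, 11 mod 4=3
i=1  r:2+0⇒2  c:2·3+1+0⇒7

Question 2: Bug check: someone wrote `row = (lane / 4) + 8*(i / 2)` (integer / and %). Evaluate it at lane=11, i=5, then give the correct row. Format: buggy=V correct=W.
buggy=18 correct=2

`(lane / 4) + 8*(i / 2)`[11,5]→18
lane 11→11/4=2, 11 mod 4=3
i=5  r:2+0→2  c:2·3+1+8→15
row: 18 vs 2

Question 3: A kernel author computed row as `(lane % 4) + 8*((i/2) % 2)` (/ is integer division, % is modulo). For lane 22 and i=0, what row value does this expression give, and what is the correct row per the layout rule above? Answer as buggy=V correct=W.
`(lane % 4) + 8*((i/2) % 2)`[22,0]->2
L=22->gid=22>>2=5, tid=22&3=2
[0]->row 5+0=5  col 2·2+0+0=4
row: 2 vs 5

buggy=2 correct=5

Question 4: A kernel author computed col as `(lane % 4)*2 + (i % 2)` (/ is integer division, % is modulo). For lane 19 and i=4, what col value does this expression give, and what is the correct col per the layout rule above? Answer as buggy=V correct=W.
buggy=6 correct=14

`(lane % 4)*2 + (i % 2)`[19,4]->6
lane 19: gid=4 (19/4), tid=3 (19%4)
i=4: r=4+0=4, c=3*2+0+8=14
col: 6 vs 14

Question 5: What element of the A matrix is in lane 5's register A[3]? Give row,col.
9,3

5: gid=1,tid=1
[3] (1+8,1*2+1+0) = (9,3)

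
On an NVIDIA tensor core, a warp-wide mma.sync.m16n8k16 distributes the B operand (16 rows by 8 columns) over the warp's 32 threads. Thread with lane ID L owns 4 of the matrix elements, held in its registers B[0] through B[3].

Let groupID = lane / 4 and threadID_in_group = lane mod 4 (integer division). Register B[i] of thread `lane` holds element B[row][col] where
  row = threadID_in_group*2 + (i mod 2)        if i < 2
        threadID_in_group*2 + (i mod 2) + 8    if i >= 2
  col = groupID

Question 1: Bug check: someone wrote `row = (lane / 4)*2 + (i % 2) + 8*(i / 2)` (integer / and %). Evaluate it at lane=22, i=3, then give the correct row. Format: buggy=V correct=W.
`(lane / 4)*2 + (i % 2) + 8*(i / 2)`[22,3]→19
L=22→G=22>>2=5, T=22&3=2
[3]→row 2·2+1+8=13  col G=5
row: 19 vs 13

buggy=19 correct=13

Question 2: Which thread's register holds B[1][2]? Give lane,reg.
8,1

c=2->g=2  r=1->rb=0,t=0,b0=1
L=2*4+0=8  i=0*2+1=1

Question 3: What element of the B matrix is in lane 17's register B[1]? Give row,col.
3,4

lane 17: gr=4 (17/4), th=1 (17%4)
i=1: r=1*2+1+0=3, c=gr=4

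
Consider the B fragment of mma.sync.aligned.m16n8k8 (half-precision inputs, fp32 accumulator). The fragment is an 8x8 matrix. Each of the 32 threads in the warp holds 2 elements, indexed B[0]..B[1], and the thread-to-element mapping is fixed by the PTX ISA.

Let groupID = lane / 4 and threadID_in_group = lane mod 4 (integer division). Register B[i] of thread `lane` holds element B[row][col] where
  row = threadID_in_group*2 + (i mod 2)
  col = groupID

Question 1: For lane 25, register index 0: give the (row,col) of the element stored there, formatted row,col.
2,6

L=25->g=25>>2=6, t=25&3=1
[0]->row 1·2+0=2  col g=6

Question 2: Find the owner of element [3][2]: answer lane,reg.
c=2->g=2  r=3->t=1,b0=1
L=2*4+1=9  i=1=1

9,1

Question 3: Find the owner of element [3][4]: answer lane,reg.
17,1

c:4=>grp=4  r:3=>tig=1,lo=1
L=4*4+1=17  i=1=1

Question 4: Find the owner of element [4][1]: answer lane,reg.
6,0

c=1→G=1  r=4→T=2,p=0
L=1*4+2=6  i=0=0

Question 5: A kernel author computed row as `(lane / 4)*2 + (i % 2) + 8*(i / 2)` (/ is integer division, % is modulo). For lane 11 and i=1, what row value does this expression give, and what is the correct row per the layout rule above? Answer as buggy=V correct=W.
`(lane / 4)*2 + (i % 2) + 8*(i / 2)`[11,1]->5
lane 11->11/4=2, 11 mod 4=3
i=1  r:2·3+1->7  c:2
row: 5 vs 7

buggy=5 correct=7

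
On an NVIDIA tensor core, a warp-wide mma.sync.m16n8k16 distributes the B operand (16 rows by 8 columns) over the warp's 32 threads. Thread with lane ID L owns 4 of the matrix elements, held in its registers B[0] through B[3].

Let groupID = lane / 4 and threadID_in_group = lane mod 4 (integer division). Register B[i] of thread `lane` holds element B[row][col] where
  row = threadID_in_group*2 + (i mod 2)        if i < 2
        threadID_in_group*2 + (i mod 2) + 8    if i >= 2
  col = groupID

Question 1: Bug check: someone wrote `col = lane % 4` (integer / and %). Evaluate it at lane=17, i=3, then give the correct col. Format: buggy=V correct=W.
`lane % 4`[17,3]->1
L=17->gid=17>>2=4, tid=17&3=1
[3]->row 1·2+1+8=11  col gid=4
col: 1 vs 4

buggy=1 correct=4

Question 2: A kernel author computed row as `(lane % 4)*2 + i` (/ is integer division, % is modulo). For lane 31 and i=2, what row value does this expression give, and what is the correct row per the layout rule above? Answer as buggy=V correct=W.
`(lane % 4)*2 + i`[31,2]→8
L=31→G=31>>2=7, T=31&3=3
[2]→row 3·2+0+8=14  col G=7
row: 8 vs 14

buggy=8 correct=14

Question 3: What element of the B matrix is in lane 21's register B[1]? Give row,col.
3,5

lane 21: grp=5 (21/4), tig=1 (21%4)
i=1: r=1*2+1+0=3, c=grp=5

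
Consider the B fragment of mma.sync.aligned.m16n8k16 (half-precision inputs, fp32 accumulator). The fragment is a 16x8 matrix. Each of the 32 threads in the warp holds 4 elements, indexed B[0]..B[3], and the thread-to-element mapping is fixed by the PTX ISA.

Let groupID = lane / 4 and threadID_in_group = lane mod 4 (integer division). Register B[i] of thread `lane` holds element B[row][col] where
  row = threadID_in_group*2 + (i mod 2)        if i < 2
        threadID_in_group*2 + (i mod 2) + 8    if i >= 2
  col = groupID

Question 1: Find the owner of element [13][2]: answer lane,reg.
c=2⇒gr=2  r=13⇒Rb=1,th=2,odd=1
L=2*4+2=10  i=1*2+1=3

10,3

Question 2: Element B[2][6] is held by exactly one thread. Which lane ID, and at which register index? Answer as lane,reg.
25,0

c=6->g=6  r=2->rb=0,t=1,b0=0
L=6*4+1=25  i=0*2+0=0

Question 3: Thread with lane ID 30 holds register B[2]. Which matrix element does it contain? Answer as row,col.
12,7

30: G=7,T=2
[2] (2*2+0+8,7) = (12,7)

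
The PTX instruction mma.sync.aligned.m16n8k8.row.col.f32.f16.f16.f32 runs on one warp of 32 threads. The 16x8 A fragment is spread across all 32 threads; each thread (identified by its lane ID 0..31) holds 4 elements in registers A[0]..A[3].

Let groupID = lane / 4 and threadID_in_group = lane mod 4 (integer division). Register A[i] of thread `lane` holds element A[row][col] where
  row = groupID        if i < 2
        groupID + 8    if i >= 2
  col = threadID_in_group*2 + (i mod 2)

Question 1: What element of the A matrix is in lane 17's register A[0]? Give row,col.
4,2

17: G=4,T=1
[0] (4+0,1*2+0) = (4,2)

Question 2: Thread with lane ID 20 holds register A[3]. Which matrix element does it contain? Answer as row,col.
13,1

20: gid=5,tid=0
[3] (5+8,0*2+1) = (13,1)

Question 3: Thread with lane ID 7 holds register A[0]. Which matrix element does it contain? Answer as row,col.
1,6

lane 7=>7/4=1, 7 mod 4=3
i=0  r:1+0=>1  c:2·3+0=>6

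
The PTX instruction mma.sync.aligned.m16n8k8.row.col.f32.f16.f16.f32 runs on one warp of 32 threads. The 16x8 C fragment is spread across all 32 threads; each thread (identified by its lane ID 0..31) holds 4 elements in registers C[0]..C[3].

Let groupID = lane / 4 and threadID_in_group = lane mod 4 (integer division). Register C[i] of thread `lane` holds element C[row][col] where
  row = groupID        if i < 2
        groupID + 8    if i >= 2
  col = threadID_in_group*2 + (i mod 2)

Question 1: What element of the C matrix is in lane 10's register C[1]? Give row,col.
lane 10: grp=2 (10/4), tig=2 (10%4)
i=1: r=2+0=2, c=2*2+1=5

2,5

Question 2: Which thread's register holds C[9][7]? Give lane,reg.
r: 9->gid=1,r8=1  c: 7->tid=3,i&1=1
L=1*4+3=7  i=1*2+1=3

7,3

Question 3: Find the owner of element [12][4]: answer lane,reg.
r=12⇒gr=4,Rb=1  c=4⇒th=2,odd=0
L=4*4+2=18  i=1*2+0=2

18,2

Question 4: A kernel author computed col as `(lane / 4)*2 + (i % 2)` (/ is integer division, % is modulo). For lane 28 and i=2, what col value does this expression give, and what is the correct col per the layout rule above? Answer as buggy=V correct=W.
buggy=14 correct=0

`(lane / 4)*2 + (i % 2)`[28,2]->14
28: g=7,t=0
[2] (7+8,0*2+0) = (15,0)
col: 14 vs 0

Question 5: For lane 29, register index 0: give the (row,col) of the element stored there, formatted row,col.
7,2

L=29->g=29>>2=7, t=29&3=1
[0]->row 7+0=7  col 1·2+0=2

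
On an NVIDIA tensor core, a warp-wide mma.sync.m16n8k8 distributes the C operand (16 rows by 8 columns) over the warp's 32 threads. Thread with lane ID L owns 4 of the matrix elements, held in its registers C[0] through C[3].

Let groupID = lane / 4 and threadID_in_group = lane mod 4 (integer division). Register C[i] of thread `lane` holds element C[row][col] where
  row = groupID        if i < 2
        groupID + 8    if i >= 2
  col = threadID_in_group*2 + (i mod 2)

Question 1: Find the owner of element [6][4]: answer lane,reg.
r=6->g=6,rb=0  c=4->t=2,b0=0
L=6*4+2=26  i=0*2+0=0

26,0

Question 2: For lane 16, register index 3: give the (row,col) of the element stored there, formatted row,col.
12,1

lane 16→16/4=4, 16 mod 4=0
i=3  r:4+8→12  c:2·0+1→1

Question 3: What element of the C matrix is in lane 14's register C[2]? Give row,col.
11,4

L=14→G=14>>2=3, T=14&3=2
[2]→row 3+8=11  col 2·2+0=4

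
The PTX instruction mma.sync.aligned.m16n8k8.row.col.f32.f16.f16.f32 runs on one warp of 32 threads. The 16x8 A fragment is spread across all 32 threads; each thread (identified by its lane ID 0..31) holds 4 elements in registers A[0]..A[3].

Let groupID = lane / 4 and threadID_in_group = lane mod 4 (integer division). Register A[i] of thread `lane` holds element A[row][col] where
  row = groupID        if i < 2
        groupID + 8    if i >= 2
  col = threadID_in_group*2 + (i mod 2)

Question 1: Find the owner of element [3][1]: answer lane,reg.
12,1

r: 3->gid=3,r8=0  c: 1->tid=0,i&1=1
L=3*4+0=12  i=0*2+1=1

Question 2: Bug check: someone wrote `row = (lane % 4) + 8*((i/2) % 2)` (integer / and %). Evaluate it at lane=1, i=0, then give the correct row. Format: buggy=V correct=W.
`(lane % 4) + 8*((i/2) % 2)`[1,0]=>1
1: grp=0,tig=1
[0] (0+0,1*2+0) = (0,2)
row: 1 vs 0

buggy=1 correct=0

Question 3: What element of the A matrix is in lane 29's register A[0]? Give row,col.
7,2

lane 29→29/4=7, 29 mod 4=1
i=0  r:7+0→7  c:2·1+0→2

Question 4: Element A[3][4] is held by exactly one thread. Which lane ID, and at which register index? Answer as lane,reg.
14,0

r=3⇒gr=3,Rb=0  c=4⇒th=2,odd=0
L=3*4+2=14  i=0*2+0=0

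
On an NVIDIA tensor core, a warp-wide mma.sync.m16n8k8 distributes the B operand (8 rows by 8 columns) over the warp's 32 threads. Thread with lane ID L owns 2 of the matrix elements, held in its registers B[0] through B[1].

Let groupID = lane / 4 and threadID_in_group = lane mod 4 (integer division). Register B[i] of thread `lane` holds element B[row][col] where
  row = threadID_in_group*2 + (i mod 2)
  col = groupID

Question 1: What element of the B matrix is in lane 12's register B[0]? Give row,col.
lane 12: gr=3 (12/4), th=0 (12%4)
i=0: r=0*2+0=0, c=gr=3

0,3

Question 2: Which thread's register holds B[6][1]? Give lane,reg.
c=1→G=1  r=6→T=3,p=0
L=1*4+3=7  i=0=0

7,0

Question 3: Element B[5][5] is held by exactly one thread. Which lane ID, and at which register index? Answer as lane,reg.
22,1

c=5⇒gr=5  r=5⇒th=2,odd=1
L=5*4+2=22  i=1=1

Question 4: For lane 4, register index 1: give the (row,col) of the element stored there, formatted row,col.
1,1

lane 4=>4/4=1, 4 mod 4=0
i=1  r:2·0+1=>1  c:1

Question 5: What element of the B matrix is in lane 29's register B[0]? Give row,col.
2,7

29: gid=7,tid=1
[0] (1*2+0,7) = (2,7)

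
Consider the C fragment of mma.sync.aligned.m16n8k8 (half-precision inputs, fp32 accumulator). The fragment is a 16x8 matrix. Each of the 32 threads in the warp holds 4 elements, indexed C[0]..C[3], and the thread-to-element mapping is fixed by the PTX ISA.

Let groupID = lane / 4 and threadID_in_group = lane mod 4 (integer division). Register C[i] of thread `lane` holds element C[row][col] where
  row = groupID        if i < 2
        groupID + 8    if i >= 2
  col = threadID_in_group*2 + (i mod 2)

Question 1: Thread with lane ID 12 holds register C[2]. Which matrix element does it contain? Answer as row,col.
11,0

lane 12->12/4=3, 12 mod 4=0
i=2  r:3+8->11  c:2·0+0->0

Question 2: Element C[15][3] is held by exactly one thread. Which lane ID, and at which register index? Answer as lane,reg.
r:15=>grp=7,rB=1  c:3=>tig=1,lo=1
L=7*4+1=29  i=1*2+1=3

29,3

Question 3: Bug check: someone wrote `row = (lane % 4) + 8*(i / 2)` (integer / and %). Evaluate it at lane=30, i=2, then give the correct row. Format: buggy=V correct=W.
buggy=10 correct=15

`(lane % 4) + 8*(i / 2)`[30,2]->10
lane 30: gid=7 (30/4), tid=2 (30%4)
i=2: r=7+8=15, c=2*2+0=4
row: 10 vs 15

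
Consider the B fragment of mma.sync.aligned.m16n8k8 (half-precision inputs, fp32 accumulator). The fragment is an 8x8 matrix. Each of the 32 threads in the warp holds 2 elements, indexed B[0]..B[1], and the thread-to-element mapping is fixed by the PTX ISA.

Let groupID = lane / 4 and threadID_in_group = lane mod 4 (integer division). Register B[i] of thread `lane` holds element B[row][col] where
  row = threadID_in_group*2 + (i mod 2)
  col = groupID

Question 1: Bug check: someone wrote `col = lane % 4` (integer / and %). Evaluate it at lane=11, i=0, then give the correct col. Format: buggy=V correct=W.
`lane % 4`[11,0]->3
lane 11: gid=2 (11/4), tid=3 (11%4)
i=0: r=3*2+0=6, c=gid=2
col: 3 vs 2

buggy=3 correct=2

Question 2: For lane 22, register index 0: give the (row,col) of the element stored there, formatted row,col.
4,5

lane 22: gr=5 (22/4), th=2 (22%4)
i=0: r=2*2+0=4, c=gr=5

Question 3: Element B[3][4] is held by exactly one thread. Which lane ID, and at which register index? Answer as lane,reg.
c=4→G=4  r=3→T=1,p=1
L=4*4+1=17  i=1=1

17,1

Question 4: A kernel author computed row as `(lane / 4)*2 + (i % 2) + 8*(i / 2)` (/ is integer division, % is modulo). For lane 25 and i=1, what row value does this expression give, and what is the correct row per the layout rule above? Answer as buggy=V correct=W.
`(lane / 4)*2 + (i % 2) + 8*(i / 2)`[25,1]->13
L=25->gid=25>>2=6, tid=25&3=1
[1]->row 1·2+1=3  col gid=6
row: 13 vs 3

buggy=13 correct=3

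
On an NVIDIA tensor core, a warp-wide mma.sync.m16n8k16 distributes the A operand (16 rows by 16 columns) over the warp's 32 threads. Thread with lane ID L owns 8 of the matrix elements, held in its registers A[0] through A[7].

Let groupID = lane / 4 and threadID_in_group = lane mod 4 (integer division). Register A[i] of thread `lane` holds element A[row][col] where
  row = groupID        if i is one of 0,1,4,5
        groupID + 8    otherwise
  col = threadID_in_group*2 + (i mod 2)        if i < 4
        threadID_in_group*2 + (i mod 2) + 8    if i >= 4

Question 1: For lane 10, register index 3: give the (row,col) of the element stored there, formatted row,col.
10,5

L=10⇒gr=10>>2=2, th=10&3=2
[3]⇒row 2+8=10  col 2·2+1+0=5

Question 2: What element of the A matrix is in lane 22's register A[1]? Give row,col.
lane 22->22/4=5, 22 mod 4=2
i=1  r:5+0->5  c:2·2+1+0->5

5,5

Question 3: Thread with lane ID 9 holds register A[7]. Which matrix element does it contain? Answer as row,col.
10,11

9: gid=2,tid=1
[7] (2+8,1*2+1+8) = (10,11)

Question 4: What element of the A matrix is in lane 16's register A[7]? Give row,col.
16: grp=4,tig=0
[7] (4+8,0*2+1+8) = (12,9)

12,9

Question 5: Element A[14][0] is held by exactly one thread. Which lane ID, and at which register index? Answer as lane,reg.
r:14=>grp=6,rB=1  c:0=>cB=0,tig=0,lo=0
L=6*4+0=24  i=0*4+1*2+0=2

24,2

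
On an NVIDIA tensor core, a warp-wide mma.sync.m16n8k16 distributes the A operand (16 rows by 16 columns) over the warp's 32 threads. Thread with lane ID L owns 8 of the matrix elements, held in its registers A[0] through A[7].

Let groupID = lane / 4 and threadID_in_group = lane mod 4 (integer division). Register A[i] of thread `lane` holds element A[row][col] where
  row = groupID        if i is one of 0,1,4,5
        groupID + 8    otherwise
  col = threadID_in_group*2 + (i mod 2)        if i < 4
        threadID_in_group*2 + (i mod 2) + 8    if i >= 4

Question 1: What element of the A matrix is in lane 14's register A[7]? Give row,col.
11,13

lane 14: G=3 (14/4), T=2 (14%4)
i=7: r=3+8=11, c=2*2+1+8=13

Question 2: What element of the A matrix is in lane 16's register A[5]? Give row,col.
4,9

lane 16: gr=4 (16/4), th=0 (16%4)
i=5: r=4+0=4, c=0*2+1+8=9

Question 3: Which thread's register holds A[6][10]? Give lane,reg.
25,4

r=6⇒gr=6,Rb=0  c=10⇒Cb=1,th=1,odd=0
L=6*4+1=25  i=1*4+0*2+0=4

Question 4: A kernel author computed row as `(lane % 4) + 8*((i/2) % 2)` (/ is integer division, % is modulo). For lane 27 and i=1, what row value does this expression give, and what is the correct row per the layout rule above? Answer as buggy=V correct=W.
`(lane % 4) + 8*((i/2) % 2)`[27,1]=>3
lane 27=>27/4=6, 27 mod 4=3
i=1  r:6+0=>6  c:2·3+1+0=>7
row: 3 vs 6

buggy=3 correct=6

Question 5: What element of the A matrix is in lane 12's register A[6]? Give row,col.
lane 12=>12/4=3, 12 mod 4=0
i=6  r:3+8=>11  c:2·0+0+8=>8

11,8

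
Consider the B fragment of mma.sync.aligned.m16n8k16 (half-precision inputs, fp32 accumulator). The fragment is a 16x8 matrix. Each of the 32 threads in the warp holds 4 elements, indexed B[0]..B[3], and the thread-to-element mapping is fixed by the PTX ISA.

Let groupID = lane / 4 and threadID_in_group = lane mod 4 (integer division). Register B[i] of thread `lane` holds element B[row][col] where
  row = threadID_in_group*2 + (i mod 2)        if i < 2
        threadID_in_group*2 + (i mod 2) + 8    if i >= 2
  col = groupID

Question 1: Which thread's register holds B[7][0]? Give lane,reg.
3,1

c=0→G=0  r=7→rhi=0,T=3,p=1
L=0*4+3=3  i=0*2+1=1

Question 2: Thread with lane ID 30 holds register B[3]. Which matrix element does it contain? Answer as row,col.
13,7

lane 30->30/4=7, 30 mod 4=2
i=3  r:2·2+1+8->13  c:7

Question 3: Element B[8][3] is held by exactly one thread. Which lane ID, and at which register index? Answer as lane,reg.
c=3⇒gr=3  r=8⇒Rb=1,th=0,odd=0
L=3*4+0=12  i=1*2+0=2

12,2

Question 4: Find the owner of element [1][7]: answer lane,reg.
c:7=>grp=7  r:1=>rB=0,tig=0,lo=1
L=7*4+0=28  i=0*2+1=1

28,1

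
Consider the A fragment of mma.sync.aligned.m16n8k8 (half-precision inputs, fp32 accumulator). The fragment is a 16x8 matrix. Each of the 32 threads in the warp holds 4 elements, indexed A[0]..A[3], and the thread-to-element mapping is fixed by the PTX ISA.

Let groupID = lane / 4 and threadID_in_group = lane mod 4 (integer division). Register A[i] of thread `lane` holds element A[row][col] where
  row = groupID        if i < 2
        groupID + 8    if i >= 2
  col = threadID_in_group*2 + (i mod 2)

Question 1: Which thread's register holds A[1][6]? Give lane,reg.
7,0

r: 1->gid=1,r8=0  c: 6->tid=3,i&1=0
L=1*4+3=7  i=0*2+0=0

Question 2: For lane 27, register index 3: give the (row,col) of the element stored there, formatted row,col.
lane 27: g=6 (27/4), t=3 (27%4)
i=3: r=6+8=14, c=3*2+1=7

14,7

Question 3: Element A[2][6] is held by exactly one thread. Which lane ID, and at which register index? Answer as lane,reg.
r: 2->gid=2,r8=0  c: 6->tid=3,i&1=0
L=2*4+3=11  i=0*2+0=0

11,0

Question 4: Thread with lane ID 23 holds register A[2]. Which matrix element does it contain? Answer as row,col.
13,6

L=23⇒gr=23>>2=5, th=23&3=3
[2]⇒row 5+8=13  col 3·2+0=6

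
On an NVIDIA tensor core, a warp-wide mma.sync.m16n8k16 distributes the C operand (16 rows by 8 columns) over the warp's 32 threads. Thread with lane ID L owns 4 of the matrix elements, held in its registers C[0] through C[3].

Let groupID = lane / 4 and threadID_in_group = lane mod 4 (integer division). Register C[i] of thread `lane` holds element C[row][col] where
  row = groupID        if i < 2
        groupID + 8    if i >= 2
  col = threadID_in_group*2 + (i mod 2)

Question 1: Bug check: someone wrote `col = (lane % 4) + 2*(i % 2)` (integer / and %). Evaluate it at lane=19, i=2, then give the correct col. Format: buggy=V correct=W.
`(lane % 4) + 2*(i % 2)`[19,2]→3
lane 19→19/4=4, 19 mod 4=3
i=2  r:4+8→12  c:2·3+0→6
col: 3 vs 6

buggy=3 correct=6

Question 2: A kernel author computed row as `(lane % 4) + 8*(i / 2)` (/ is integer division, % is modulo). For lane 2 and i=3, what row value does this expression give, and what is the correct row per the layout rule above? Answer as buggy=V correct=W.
buggy=10 correct=8

`(lane % 4) + 8*(i / 2)`[2,3]=>10
lane 2: grp=0 (2/4), tig=2 (2%4)
i=3: r=0+8=8, c=2*2+1=5
row: 10 vs 8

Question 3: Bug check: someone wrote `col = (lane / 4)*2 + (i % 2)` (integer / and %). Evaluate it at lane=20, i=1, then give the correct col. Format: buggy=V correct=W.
buggy=11 correct=1

`(lane / 4)*2 + (i % 2)`[20,1]->11
L=20->gid=20>>2=5, tid=20&3=0
[1]->row 5+0=5  col 0·2+1=1
col: 11 vs 1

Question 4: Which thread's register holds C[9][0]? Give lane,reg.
4,2

r=9⇒gr=1,Rb=1  c=0⇒th=0,odd=0
L=1*4+0=4  i=1*2+0=2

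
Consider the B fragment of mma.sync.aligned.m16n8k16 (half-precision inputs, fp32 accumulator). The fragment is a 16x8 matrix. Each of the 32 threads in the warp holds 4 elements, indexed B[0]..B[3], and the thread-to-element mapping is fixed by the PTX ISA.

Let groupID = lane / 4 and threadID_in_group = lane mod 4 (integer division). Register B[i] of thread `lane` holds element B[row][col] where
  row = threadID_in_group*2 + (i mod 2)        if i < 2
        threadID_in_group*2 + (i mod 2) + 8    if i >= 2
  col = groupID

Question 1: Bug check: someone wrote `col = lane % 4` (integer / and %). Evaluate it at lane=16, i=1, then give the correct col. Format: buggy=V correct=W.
`lane % 4`[16,1]→0
16: G=4,T=0
[1] (0*2+1+0,4) = (1,4)
col: 0 vs 4

buggy=0 correct=4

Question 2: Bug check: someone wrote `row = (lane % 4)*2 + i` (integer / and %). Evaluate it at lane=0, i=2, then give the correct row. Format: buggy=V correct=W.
buggy=2 correct=8

`(lane % 4)*2 + i`[0,2]⇒2
lane 0⇒0/4=0, 0 mod 4=0
i=2  r:2·0+0+8⇒8  c:0
row: 2 vs 8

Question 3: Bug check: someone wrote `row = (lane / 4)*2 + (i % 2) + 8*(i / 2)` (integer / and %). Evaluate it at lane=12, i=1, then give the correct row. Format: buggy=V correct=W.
`(lane / 4)*2 + (i % 2) + 8*(i / 2)`[12,1]→7
L=12→G=12>>2=3, T=12&3=0
[1]→row 0·2+1+0=1  col G=3
row: 7 vs 1

buggy=7 correct=1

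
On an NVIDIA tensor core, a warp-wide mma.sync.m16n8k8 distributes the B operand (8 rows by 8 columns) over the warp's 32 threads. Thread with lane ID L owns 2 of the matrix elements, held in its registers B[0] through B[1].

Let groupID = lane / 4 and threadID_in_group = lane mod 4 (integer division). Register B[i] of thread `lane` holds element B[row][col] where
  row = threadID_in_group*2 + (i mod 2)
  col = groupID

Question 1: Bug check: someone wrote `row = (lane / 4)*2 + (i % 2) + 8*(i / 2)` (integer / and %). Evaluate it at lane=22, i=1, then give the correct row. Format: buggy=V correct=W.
`(lane / 4)*2 + (i % 2) + 8*(i / 2)`[22,1]=>11
lane 22=>22/4=5, 22 mod 4=2
i=1  r:2·2+1=>5  c:5
row: 11 vs 5

buggy=11 correct=5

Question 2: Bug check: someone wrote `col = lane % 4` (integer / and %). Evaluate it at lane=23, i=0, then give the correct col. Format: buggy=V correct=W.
`lane % 4`[23,0]⇒3
lane 23: gr=5 (23/4), th=3 (23%4)
i=0: r=3*2+0=6, c=gr=5
col: 3 vs 5

buggy=3 correct=5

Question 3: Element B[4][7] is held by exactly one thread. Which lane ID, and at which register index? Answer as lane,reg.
30,0

c=7→G=7  r=4→T=2,p=0
L=7*4+2=30  i=0=0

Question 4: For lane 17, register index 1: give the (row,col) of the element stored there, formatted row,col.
3,4

lane 17->17/4=4, 17 mod 4=1
i=1  r:2·1+1->3  c:4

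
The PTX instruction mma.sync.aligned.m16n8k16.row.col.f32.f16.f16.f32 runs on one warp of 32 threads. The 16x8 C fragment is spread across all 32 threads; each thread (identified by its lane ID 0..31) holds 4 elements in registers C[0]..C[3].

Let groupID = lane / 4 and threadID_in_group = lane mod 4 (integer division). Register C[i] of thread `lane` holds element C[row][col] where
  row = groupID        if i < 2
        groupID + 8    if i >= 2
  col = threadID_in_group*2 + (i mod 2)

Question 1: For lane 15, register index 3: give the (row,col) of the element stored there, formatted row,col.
15: gr=3,th=3
[3] (3+8,3*2+1) = (11,7)

11,7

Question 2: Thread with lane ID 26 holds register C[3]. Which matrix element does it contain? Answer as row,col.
14,5

L=26⇒gr=26>>2=6, th=26&3=2
[3]⇒row 6+8=14  col 2·2+1=5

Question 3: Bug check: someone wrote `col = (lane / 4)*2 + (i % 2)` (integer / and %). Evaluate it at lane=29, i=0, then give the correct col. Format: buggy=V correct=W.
`(lane / 4)*2 + (i % 2)`[29,0]⇒14
L=29⇒gr=29>>2=7, th=29&3=1
[0]⇒row 7+0=7  col 1·2+0=2
col: 14 vs 2

buggy=14 correct=2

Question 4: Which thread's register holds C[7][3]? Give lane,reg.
29,1

r=7→G=7,rhi=0  c=3→T=1,p=1
L=7*4+1=29  i=0*2+1=1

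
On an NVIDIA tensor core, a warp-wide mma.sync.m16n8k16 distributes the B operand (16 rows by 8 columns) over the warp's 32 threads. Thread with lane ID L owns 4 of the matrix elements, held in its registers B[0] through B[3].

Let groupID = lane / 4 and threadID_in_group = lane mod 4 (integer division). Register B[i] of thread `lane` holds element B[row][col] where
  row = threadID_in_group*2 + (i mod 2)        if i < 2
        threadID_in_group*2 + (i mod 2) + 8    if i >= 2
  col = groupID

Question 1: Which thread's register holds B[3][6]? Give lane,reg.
25,1

c:6=>grp=6  r:3=>rB=0,tig=1,lo=1
L=6*4+1=25  i=0*2+1=1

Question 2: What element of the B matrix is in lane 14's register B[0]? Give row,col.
4,3

L=14=>grp=14>>2=3, tig=14&3=2
[0]=>row 2·2+0+0=4  col grp=3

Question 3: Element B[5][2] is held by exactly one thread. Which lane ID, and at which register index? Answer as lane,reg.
10,1

c:2=>grp=2  r:5=>rB=0,tig=2,lo=1
L=2*4+2=10  i=0*2+1=1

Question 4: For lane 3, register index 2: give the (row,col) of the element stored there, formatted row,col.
3: G=0,T=3
[2] (3*2+0+8,0) = (14,0)

14,0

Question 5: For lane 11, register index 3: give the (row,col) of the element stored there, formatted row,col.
15,2

lane 11→11/4=2, 11 mod 4=3
i=3  r:2·3+1+8→15  c:2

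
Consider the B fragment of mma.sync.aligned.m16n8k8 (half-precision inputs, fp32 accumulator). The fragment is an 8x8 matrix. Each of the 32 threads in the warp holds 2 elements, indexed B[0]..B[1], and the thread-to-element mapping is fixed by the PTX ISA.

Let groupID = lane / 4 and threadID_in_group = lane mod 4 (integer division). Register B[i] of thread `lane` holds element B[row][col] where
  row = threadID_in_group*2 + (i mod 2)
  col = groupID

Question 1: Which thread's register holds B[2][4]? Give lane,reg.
c=4⇒gr=4  r=2⇒th=1,odd=0
L=4*4+1=17  i=0=0

17,0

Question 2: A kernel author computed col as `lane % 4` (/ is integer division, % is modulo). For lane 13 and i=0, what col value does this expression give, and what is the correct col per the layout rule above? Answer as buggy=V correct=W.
buggy=1 correct=3

`lane % 4`[13,0]=>1
13: grp=3,tig=1
[0] (1*2+0,3) = (2,3)
col: 1 vs 3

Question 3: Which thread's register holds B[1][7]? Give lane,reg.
c:7=>grp=7  r:1=>tig=0,lo=1
L=7*4+0=28  i=1=1

28,1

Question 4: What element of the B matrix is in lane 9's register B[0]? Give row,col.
2,2

9: G=2,T=1
[0] (1*2+0,2) = (2,2)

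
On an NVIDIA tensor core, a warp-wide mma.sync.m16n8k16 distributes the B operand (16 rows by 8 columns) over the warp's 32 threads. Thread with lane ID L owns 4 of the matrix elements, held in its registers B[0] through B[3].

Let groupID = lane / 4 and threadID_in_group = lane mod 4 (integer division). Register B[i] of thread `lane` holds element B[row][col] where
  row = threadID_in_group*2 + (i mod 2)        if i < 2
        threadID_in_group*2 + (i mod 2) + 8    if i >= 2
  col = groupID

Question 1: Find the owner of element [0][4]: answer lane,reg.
16,0

c: 4->gid=4  r: 0->r8=0,tid=0,i&1=0
L=4*4+0=16  i=0*2+0=0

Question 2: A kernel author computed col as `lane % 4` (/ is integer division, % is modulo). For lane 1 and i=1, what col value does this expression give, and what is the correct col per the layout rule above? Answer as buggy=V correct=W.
`lane % 4`[1,1]->1
1: g=0,t=1
[1] (1*2+1+0,0) = (3,0)
col: 1 vs 0

buggy=1 correct=0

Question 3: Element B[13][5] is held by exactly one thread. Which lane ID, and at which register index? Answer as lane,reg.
c=5->g=5  r=13->rb=1,t=2,b0=1
L=5*4+2=22  i=1*2+1=3

22,3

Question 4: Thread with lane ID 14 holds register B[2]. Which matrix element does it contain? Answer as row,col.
12,3

lane 14: gid=3 (14/4), tid=2 (14%4)
i=2: r=2*2+0+8=12, c=gid=3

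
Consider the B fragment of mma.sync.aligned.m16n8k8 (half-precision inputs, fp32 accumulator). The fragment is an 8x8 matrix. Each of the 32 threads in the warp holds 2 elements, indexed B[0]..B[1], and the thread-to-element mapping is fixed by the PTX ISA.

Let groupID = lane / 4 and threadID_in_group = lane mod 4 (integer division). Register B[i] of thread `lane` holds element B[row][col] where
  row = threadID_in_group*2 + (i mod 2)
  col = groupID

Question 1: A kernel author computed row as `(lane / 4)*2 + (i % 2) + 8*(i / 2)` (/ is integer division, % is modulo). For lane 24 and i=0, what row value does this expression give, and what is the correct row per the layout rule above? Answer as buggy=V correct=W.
`(lane / 4)*2 + (i % 2) + 8*(i / 2)`[24,0]→12
lane 24→24/4=6, 24 mod 4=0
i=0  r:2·0+0→0  c:6
row: 12 vs 0

buggy=12 correct=0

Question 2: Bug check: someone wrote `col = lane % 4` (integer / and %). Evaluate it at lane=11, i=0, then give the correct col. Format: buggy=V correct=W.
`lane % 4`[11,0]⇒3
11: gr=2,th=3
[0] (3*2+0,2) = (6,2)
col: 3 vs 2

buggy=3 correct=2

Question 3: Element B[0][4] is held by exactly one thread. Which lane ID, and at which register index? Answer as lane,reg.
16,0

c=4→G=4  r=0→T=0,p=0
L=4*4+0=16  i=0=0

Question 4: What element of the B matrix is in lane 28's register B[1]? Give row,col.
1,7

lane 28->28/4=7, 28 mod 4=0
i=1  r:2·0+1->1  c:7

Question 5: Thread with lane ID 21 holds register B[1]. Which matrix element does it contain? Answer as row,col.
3,5

L=21→G=21>>2=5, T=21&3=1
[1]→row 1·2+1=3  col G=5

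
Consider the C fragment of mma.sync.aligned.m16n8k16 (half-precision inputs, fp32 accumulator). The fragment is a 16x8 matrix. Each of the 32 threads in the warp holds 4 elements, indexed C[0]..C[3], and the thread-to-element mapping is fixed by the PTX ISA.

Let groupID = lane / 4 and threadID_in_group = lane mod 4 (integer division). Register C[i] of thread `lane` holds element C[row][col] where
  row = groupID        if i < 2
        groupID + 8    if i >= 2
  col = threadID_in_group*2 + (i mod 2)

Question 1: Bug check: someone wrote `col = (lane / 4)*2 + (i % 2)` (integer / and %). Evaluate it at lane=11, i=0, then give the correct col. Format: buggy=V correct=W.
buggy=4 correct=6

`(lane / 4)*2 + (i % 2)`[11,0]->4
lane 11->11/4=2, 11 mod 4=3
i=0  r:2+0->2  c:2·3+0->6
col: 4 vs 6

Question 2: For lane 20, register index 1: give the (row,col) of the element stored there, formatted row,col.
5,1

lane 20: g=5 (20/4), t=0 (20%4)
i=1: r=5+0=5, c=0*2+1=1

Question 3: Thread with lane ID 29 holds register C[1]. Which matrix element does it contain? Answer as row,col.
7,3

lane 29: gr=7 (29/4), th=1 (29%4)
i=1: r=7+0=7, c=1*2+1=3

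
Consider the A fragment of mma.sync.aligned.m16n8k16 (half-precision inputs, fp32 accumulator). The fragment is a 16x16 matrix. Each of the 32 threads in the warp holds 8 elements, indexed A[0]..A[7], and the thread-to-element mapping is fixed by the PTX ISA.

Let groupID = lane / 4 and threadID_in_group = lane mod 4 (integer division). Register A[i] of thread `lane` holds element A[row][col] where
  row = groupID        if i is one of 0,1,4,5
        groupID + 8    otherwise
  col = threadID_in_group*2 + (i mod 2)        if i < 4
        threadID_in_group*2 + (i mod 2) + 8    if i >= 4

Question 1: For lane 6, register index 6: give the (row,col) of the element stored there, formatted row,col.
lane 6⇒6/4=1, 6 mod 4=2
i=6  r:1+8⇒9  c:2·2+0+8⇒12

9,12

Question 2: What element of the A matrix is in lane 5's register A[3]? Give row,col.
9,3

lane 5⇒5/4=1, 5 mod 4=1
i=3  r:1+8⇒9  c:2·1+1+0⇒3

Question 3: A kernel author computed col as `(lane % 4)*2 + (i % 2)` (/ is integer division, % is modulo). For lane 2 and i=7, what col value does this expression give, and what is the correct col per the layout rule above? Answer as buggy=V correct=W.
`(lane % 4)*2 + (i % 2)`[2,7]->5
L=2->gid=2>>2=0, tid=2&3=2
[7]->row 0+8=8  col 2·2+1+8=13
col: 5 vs 13

buggy=5 correct=13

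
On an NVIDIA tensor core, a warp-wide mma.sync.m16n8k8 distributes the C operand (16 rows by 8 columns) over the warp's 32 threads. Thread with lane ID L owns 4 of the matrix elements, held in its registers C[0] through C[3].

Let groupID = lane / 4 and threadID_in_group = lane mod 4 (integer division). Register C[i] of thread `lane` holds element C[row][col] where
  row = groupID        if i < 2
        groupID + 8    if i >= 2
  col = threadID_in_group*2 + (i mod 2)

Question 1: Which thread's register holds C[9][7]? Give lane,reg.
r: 9->gid=1,r8=1  c: 7->tid=3,i&1=1
L=1*4+3=7  i=1*2+1=3

7,3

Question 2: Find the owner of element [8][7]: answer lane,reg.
r=8→G=0,rhi=1  c=7→T=3,p=1
L=0*4+3=3  i=1*2+1=3

3,3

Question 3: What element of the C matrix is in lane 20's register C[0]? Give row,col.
5,0

lane 20→20/4=5, 20 mod 4=0
i=0  r:5+0→5  c:2·0+0→0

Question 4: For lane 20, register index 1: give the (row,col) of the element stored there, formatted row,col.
5,1

lane 20→20/4=5, 20 mod 4=0
i=1  r:5+0→5  c:2·0+1→1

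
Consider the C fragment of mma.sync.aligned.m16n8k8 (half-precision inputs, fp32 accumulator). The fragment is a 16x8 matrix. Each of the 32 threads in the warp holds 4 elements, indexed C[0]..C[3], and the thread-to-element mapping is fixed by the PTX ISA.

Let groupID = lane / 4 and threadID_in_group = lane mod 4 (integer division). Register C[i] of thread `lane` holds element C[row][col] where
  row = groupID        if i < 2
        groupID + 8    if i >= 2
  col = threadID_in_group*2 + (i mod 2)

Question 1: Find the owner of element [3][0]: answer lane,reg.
r: 3->gid=3,r8=0  c: 0->tid=0,i&1=0
L=3*4+0=12  i=0*2+0=0

12,0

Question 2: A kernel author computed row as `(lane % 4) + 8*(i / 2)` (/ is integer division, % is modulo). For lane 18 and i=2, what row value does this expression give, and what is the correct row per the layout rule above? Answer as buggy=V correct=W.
`(lane % 4) + 8*(i / 2)`[18,2]→10
18: G=4,T=2
[2] (4+8,2*2+0) = (12,4)
row: 10 vs 12

buggy=10 correct=12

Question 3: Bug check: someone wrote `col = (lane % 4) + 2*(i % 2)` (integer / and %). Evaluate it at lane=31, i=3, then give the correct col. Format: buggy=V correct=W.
buggy=5 correct=7

`(lane % 4) + 2*(i % 2)`[31,3]->5
lane 31->31/4=7, 31 mod 4=3
i=3  r:7+8->15  c:2·3+1->7
col: 5 vs 7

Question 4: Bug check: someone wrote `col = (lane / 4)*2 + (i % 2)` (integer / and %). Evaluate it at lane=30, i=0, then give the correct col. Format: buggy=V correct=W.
buggy=14 correct=4

`(lane / 4)*2 + (i % 2)`[30,0]→14
30: G=7,T=2
[0] (7+0,2*2+0) = (7,4)
col: 14 vs 4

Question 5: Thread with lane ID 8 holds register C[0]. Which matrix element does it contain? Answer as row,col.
L=8⇒gr=8>>2=2, th=8&3=0
[0]⇒row 2+0=2  col 0·2+0=0

2,0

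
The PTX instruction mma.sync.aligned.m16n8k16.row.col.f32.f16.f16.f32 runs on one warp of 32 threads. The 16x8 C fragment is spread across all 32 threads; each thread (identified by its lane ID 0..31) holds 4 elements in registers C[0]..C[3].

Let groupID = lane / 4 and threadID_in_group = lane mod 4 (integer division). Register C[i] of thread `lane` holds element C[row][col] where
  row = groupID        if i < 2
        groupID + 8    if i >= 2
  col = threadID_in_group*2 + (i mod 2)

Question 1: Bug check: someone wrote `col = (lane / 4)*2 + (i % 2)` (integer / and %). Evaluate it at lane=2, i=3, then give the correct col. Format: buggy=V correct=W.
`(lane / 4)*2 + (i % 2)`[2,3]→1
2: G=0,T=2
[3] (0+8,2*2+1) = (8,5)
col: 1 vs 5

buggy=1 correct=5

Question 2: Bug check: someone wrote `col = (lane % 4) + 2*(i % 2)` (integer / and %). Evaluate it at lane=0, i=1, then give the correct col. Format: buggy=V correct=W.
buggy=2 correct=1

`(lane % 4) + 2*(i % 2)`[0,1]⇒2
L=0⇒gr=0>>2=0, th=0&3=0
[1]⇒row 0+0=0  col 0·2+1=1
col: 2 vs 1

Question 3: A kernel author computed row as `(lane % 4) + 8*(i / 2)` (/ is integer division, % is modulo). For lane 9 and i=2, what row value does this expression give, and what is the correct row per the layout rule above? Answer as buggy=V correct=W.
`(lane % 4) + 8*(i / 2)`[9,2]->9
9: g=2,t=1
[2] (2+8,1*2+0) = (10,2)
row: 9 vs 10

buggy=9 correct=10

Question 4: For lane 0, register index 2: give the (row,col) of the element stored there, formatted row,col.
8,0

lane 0->0/4=0, 0 mod 4=0
i=2  r:0+8->8  c:2·0+0->0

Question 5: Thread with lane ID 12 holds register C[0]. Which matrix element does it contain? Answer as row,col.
3,0

lane 12: g=3 (12/4), t=0 (12%4)
i=0: r=3+0=3, c=0*2+0=0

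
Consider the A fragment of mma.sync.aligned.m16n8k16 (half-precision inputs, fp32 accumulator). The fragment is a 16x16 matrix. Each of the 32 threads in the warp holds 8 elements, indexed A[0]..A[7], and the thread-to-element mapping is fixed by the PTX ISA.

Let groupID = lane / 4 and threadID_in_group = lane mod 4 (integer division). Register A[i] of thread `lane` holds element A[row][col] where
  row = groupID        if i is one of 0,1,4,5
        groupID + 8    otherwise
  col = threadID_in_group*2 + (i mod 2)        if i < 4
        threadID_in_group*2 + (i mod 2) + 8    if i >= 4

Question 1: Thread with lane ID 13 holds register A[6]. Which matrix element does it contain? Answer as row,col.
11,10

lane 13: gr=3 (13/4), th=1 (13%4)
i=6: r=3+8=11, c=1*2+0+8=10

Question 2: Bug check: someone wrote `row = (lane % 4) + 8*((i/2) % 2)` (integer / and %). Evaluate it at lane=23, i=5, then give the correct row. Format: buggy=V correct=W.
buggy=3 correct=5

`(lane % 4) + 8*((i/2) % 2)`[23,5]=>3
23: grp=5,tig=3
[5] (5+0,3*2+1+8) = (5,15)
row: 3 vs 5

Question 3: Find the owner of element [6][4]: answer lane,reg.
r=6⇒gr=6,Rb=0  c=4⇒Cb=0,th=2,odd=0
L=6*4+2=26  i=0*4+0*2+0=0

26,0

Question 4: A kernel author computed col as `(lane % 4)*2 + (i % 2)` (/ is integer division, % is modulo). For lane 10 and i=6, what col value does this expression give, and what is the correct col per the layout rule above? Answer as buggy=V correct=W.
`(lane % 4)*2 + (i % 2)`[10,6]=>4
lane 10: grp=2 (10/4), tig=2 (10%4)
i=6: r=2+8=10, c=2*2+0+8=12
col: 4 vs 12

buggy=4 correct=12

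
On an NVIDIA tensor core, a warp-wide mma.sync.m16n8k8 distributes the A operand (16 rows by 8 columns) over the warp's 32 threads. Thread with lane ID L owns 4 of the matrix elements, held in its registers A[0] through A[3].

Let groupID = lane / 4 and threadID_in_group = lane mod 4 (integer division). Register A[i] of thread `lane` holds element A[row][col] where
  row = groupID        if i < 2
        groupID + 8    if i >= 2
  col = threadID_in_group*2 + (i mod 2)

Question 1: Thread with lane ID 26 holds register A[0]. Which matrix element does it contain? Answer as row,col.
L=26->gid=26>>2=6, tid=26&3=2
[0]->row 6+0=6  col 2·2+0=4

6,4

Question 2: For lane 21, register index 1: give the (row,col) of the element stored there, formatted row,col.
21: gid=5,tid=1
[1] (5+0,1*2+1) = (5,3)

5,3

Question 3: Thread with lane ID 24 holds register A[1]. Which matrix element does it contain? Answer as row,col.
lane 24=>24/4=6, 24 mod 4=0
i=1  r:6+0=>6  c:2·0+1=>1

6,1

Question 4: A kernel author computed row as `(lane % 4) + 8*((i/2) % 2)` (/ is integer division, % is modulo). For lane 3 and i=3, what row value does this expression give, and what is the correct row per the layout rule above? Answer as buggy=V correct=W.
buggy=11 correct=8

`(lane % 4) + 8*((i/2) % 2)`[3,3]=>11
L=3=>grp=3>>2=0, tig=3&3=3
[3]=>row 0+8=8  col 3·2+1=7
row: 11 vs 8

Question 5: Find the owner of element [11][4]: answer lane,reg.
r=11⇒gr=3,Rb=1  c=4⇒th=2,odd=0
L=3*4+2=14  i=1*2+0=2

14,2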